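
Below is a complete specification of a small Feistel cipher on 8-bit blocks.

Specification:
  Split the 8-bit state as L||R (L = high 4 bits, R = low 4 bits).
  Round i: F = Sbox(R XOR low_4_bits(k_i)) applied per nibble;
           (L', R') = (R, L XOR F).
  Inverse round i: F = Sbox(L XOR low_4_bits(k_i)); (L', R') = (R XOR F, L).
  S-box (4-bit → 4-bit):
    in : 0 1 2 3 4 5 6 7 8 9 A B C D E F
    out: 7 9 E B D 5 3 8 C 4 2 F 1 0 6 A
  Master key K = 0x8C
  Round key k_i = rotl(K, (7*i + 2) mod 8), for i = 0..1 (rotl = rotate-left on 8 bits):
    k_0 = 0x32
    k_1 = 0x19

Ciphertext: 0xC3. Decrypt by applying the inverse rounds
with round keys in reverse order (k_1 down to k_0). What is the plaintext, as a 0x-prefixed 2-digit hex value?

s_0 = ciphertext = 0xC3
s_1 = InvRound(s_0, k_1) = 0x6C
s_2 = InvRound(s_1, k_0) = 0x16

0x16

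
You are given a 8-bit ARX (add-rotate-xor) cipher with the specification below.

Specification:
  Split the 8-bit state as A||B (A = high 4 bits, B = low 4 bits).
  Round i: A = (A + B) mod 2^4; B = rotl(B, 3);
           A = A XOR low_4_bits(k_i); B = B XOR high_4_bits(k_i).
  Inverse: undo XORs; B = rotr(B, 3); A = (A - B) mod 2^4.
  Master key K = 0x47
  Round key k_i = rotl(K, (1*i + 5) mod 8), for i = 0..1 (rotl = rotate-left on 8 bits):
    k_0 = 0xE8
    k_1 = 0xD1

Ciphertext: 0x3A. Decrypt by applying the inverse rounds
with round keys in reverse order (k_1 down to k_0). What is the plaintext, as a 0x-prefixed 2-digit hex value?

s_0 = ciphertext = 0x3A
s_1 = InvRound(s_0, k_1) = 0x4E
s_2 = InvRound(s_1, k_0) = 0xC0

0xC0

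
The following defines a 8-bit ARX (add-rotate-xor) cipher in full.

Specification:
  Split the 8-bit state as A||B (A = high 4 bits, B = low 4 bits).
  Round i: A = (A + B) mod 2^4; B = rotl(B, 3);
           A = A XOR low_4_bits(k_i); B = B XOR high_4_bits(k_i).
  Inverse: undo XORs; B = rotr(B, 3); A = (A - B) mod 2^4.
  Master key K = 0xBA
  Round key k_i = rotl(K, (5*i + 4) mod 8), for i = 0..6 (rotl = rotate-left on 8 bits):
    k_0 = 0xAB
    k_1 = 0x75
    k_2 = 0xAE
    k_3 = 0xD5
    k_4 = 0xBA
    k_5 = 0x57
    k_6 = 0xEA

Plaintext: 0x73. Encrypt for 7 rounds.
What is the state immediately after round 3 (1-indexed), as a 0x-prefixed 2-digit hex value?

s_0 = plaintext = 0x73
s_1 = Round(s_0, k_0) = 0x13
s_2 = Round(s_1, k_1) = 0x1E
s_3 = Round(s_2, k_2) = 0x1D
s_4 = Round(s_3, k_3) = 0xB3
s_5 = Round(s_4, k_4) = 0x42
s_6 = Round(s_5, k_5) = 0x14
s_7 = Round(s_6, k_6) = 0xFC

0x1D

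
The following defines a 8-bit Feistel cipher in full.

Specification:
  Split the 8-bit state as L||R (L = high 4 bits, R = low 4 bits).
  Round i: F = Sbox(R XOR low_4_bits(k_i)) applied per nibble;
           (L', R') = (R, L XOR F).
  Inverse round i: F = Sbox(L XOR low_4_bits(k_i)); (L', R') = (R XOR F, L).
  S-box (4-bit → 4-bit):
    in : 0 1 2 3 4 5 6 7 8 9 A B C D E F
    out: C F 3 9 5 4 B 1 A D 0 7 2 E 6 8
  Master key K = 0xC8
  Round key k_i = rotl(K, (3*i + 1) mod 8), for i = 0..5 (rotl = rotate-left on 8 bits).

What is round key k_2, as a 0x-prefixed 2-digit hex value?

K = 0xC8
k_0 = rotl(K, (3*0+1) mod 8) = rotl(K, 1) = 0x91
k_1 = rotl(K, (3*1+1) mod 8) = rotl(K, 4) = 0x8C
k_2 = rotl(K, (3*2+1) mod 8) = rotl(K, 7) = 0x64

0x64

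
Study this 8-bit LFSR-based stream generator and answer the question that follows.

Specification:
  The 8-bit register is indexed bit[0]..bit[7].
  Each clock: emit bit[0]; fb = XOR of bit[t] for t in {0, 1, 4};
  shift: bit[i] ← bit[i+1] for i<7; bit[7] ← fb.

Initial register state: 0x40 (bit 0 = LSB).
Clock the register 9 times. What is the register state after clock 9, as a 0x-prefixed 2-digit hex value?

0x12

reg_0 = 0x40
clock 1: out=0, reg = 0x20
clock 2: out=0, reg = 0x10
clock 3: out=0, reg = 0x88
clock 4: out=0, reg = 0x44
clock 5: out=0, reg = 0x22
clock 6: out=0, reg = 0x91
clock 7: out=1, reg = 0x48
clock 8: out=0, reg = 0x24
clock 9: out=0, reg = 0x12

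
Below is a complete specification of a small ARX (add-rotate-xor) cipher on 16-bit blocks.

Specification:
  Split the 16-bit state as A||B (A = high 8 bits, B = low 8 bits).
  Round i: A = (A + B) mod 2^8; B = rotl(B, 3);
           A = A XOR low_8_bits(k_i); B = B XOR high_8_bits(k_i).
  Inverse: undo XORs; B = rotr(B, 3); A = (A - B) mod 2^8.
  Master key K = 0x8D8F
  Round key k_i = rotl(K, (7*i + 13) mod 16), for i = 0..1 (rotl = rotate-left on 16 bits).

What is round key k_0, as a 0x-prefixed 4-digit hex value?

0xF1B1

K = 0x8D8F
k_0 = rotl(K, (7*0+13) mod 16) = rotl(K, 13) = 0xF1B1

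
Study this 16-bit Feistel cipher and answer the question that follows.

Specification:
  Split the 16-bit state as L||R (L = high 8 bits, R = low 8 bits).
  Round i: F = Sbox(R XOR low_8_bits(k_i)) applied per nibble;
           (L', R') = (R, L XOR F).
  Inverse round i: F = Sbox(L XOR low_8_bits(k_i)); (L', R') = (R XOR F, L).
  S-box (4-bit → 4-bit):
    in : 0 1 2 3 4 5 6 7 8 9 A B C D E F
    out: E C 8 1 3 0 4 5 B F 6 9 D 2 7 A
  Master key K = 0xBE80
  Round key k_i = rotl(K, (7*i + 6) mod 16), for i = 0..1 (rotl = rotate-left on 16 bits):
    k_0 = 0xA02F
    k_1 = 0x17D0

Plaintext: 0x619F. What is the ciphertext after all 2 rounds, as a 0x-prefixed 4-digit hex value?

s_0 = plaintext = 0x619F
s_1 = Round(s_0, k_0) = 0x9FFF
s_2 = Round(s_1, k_1) = 0xFF15

0xFF15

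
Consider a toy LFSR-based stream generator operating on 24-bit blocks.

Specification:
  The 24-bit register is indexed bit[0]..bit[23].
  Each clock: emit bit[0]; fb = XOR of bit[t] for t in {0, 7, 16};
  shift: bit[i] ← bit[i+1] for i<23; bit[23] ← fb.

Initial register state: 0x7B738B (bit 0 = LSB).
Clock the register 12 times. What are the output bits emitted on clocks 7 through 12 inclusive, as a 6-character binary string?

reg_0 = 0x7B738B
clock 1: out=1, reg = 0xBDB9C5
clock 2: out=1, reg = 0xDEDCE2
clock 3: out=0, reg = 0xEF6E71
clock 4: out=1, reg = 0x77B738
clock 5: out=0, reg = 0xBBDB9C
clock 6: out=0, reg = 0x5DEDCE
clock 7: out=0, reg = 0x2EF6E7
clock 8: out=1, reg = 0x177B73
clock 9: out=1, reg = 0x0BBDB9
clock 10: out=1, reg = 0x85DEDC
clock 11: out=0, reg = 0x42EF6E
clock 12: out=0, reg = 0x2177B7

011100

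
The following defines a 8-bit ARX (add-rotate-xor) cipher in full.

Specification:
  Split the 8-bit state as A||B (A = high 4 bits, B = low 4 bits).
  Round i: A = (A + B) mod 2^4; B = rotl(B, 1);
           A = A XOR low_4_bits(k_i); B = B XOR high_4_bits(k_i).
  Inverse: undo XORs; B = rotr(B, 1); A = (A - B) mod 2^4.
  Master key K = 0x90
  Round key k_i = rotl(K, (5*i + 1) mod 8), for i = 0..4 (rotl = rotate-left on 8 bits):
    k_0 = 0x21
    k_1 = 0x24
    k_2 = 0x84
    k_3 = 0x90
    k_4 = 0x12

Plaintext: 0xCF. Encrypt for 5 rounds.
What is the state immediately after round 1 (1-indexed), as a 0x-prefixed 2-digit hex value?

0xAD

s_0 = plaintext = 0xCF
s_1 = Round(s_0, k_0) = 0xAD
s_2 = Round(s_1, k_1) = 0x39
s_3 = Round(s_2, k_2) = 0x8B
s_4 = Round(s_3, k_3) = 0x3E
s_5 = Round(s_4, k_4) = 0x3C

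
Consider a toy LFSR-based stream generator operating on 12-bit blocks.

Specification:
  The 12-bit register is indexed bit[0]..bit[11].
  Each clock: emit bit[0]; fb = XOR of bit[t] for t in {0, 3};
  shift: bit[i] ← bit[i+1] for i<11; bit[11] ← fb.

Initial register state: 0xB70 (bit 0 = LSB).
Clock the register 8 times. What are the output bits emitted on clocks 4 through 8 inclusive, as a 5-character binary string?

reg_0 = 0xB70
clock 1: out=0, reg = 0x5B8
clock 2: out=0, reg = 0xADC
clock 3: out=0, reg = 0xD6E
clock 4: out=0, reg = 0xEB7
clock 5: out=1, reg = 0xF5B
clock 6: out=1, reg = 0x7AD
clock 7: out=1, reg = 0x3D6
clock 8: out=0, reg = 0x1EB

01110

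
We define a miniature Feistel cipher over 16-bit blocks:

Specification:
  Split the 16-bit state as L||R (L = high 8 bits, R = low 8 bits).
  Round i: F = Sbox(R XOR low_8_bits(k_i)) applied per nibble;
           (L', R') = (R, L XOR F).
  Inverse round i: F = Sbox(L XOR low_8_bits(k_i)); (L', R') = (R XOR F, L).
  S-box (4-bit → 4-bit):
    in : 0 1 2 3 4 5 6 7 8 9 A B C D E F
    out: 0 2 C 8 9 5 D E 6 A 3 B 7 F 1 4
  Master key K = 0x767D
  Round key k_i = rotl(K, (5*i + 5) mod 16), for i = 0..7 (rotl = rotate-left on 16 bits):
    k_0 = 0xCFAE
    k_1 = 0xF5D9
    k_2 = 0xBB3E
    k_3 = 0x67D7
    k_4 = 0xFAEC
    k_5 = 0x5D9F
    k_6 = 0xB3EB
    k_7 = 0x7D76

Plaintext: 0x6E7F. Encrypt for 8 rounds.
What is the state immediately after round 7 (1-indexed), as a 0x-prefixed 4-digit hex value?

s_0 = plaintext = 0x6E7F
s_1 = Round(s_0, k_0) = 0x7F9C
s_2 = Round(s_1, k_1) = 0x9CEA
s_3 = Round(s_2, k_2) = 0xEA65
s_4 = Round(s_3, k_3) = 0x6556
s_5 = Round(s_4, k_4) = 0x56D6
s_6 = Round(s_5, k_5) = 0xD6CC
s_7 = Round(s_6, k_6) = 0xCC18
s_8 = Round(s_7, k_7) = 0x181D

0xCC18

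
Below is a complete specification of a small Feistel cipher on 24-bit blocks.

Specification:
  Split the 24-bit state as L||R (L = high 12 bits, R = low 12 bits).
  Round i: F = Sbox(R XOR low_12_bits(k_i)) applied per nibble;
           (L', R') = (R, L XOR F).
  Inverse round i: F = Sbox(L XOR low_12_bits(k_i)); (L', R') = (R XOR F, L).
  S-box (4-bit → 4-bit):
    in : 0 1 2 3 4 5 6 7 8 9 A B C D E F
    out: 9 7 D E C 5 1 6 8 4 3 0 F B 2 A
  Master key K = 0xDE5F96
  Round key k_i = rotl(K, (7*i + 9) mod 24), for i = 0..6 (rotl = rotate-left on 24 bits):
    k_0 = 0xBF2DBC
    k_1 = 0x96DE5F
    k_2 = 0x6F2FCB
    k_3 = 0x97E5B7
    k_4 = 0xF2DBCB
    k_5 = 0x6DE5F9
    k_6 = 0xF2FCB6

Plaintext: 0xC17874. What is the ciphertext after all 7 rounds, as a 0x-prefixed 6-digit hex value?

0xCCA2AC

s_0 = plaintext = 0xC17874
s_1 = Round(s_0, k_0) = 0x8749EF
s_2 = Round(s_1, k_1) = 0x9EFE7D
s_3 = Round(s_2, k_2) = 0xE7DEEE
s_4 = Round(s_3, k_3) = 0xEEEE29
s_5 = Round(s_4, k_4) = 0xE29BC3
s_6 = Round(s_5, k_5) = 0xBC3CCA
s_7 = Round(s_6, k_6) = 0xCCA2AC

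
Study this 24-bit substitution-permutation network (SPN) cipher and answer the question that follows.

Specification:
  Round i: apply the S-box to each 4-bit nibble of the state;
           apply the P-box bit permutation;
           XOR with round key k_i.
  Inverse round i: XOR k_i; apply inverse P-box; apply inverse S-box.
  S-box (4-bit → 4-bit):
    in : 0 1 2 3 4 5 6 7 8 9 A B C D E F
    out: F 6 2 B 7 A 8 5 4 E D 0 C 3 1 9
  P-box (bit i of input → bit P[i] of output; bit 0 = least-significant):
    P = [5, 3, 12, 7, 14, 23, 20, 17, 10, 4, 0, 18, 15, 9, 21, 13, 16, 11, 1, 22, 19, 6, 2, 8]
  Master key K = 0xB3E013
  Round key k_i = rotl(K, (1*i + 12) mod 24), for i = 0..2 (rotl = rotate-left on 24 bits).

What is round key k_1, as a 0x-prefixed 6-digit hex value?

K = 0xB3E013
k_0 = rotl(K, (1*0+12) mod 24) = rotl(K, 12) = 0x013B3E
k_1 = rotl(K, (1*1+12) mod 24) = rotl(K, 13) = 0x02767C

0x02767C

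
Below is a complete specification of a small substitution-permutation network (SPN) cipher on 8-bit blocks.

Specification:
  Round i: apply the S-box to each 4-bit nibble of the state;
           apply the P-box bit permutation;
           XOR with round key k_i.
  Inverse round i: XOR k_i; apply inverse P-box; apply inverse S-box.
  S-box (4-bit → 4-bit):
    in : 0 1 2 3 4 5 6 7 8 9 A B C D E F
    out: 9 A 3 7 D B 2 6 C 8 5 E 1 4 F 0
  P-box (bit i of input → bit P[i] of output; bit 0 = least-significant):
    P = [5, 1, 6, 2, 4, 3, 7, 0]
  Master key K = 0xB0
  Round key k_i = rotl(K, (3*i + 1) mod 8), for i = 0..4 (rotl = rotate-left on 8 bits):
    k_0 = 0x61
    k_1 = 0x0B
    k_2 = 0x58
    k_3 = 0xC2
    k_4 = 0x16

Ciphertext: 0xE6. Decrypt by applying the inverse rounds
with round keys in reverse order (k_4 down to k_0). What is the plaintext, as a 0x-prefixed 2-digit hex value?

s_0 = ciphertext = 0xE6
s_1 = InvRound(s_0, k_4) = 0xAA
s_2 = InvRound(s_1, k_3) = 0x6A
s_3 = InvRound(s_2, k_2) = 0xC2
s_4 = InvRound(s_3, k_1) = 0xBD
s_5 = InvRound(s_4, k_0) = 0x38

0x38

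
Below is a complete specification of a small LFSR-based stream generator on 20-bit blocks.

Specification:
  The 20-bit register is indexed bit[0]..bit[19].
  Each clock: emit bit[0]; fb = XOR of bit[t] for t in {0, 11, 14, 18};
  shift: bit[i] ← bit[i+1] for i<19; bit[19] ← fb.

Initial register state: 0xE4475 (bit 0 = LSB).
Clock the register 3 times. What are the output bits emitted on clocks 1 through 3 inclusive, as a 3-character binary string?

101

reg_0 = 0xE4475
clock 1: out=1, reg = 0xF223A
clock 2: out=0, reg = 0xF911D
clock 3: out=1, reg = 0x7C88E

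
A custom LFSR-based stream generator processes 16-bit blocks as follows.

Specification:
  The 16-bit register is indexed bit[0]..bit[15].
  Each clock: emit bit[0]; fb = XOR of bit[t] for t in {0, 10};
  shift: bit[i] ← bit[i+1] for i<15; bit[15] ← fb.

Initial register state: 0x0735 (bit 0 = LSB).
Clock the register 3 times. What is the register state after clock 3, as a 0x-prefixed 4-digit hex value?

0x80E6

reg_0 = 0x0735
clock 1: out=1, reg = 0x039A
clock 2: out=0, reg = 0x01CD
clock 3: out=1, reg = 0x80E6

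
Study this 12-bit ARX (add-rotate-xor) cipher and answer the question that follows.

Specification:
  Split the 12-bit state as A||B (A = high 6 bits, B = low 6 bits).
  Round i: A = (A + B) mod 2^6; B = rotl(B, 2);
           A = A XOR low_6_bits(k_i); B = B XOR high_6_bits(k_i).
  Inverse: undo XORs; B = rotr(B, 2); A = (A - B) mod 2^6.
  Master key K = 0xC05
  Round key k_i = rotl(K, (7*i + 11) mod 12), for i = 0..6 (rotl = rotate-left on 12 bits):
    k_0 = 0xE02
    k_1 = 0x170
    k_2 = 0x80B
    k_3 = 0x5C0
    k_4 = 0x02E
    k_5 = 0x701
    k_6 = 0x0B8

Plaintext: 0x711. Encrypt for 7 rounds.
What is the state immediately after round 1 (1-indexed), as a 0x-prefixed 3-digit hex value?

0xBFD

s_0 = plaintext = 0x711
s_1 = Round(s_0, k_0) = 0xBFD
s_2 = Round(s_1, k_1) = 0x732
s_3 = Round(s_2, k_2) = 0x16B
s_4 = Round(s_3, k_3) = 0xC39
s_5 = Round(s_4, k_4) = 0x1E7
s_6 = Round(s_5, k_5) = 0xBC2
s_7 = Round(s_6, k_6) = 0x24A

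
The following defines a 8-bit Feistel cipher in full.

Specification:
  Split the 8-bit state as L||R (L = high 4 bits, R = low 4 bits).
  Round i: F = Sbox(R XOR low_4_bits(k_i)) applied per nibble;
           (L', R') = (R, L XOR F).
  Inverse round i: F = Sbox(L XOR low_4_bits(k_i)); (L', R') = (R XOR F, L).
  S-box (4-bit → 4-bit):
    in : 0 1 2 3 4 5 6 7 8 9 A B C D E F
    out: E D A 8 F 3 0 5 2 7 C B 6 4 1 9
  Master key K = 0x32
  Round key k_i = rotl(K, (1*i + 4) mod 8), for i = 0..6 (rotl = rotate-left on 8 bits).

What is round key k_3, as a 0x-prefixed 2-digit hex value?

K = 0x32
k_0 = rotl(K, (1*0+4) mod 8) = rotl(K, 4) = 0x23
k_1 = rotl(K, (1*1+4) mod 8) = rotl(K, 5) = 0x46
k_2 = rotl(K, (1*2+4) mod 8) = rotl(K, 6) = 0x8C
k_3 = rotl(K, (1*3+4) mod 8) = rotl(K, 7) = 0x19

0x19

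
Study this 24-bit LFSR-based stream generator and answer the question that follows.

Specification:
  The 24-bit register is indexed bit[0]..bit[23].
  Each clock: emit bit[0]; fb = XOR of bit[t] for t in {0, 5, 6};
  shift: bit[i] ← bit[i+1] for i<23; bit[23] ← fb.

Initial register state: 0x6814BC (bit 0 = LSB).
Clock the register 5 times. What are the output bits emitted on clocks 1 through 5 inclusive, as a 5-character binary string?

reg_0 = 0x6814BC
clock 1: out=0, reg = 0xB40A5E
clock 2: out=0, reg = 0xDA052F
clock 3: out=1, reg = 0x6D0297
clock 4: out=1, reg = 0xB6814B
clock 5: out=1, reg = 0x5B40A5

00111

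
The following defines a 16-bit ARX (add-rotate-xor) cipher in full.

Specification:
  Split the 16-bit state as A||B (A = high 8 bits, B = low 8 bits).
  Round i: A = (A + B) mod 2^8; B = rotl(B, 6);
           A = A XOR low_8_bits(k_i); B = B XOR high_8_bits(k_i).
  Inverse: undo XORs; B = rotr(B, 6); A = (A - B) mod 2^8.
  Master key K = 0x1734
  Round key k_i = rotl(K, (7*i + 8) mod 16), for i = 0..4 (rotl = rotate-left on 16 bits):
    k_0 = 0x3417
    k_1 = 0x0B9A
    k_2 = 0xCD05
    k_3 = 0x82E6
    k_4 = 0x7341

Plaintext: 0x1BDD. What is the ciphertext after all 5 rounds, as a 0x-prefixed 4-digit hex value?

s_0 = plaintext = 0x1BDD
s_1 = Round(s_0, k_0) = 0xEF43
s_2 = Round(s_1, k_1) = 0xA8DB
s_3 = Round(s_2, k_2) = 0x863B
s_4 = Round(s_3, k_3) = 0x274C
s_5 = Round(s_4, k_4) = 0x3260

0x3260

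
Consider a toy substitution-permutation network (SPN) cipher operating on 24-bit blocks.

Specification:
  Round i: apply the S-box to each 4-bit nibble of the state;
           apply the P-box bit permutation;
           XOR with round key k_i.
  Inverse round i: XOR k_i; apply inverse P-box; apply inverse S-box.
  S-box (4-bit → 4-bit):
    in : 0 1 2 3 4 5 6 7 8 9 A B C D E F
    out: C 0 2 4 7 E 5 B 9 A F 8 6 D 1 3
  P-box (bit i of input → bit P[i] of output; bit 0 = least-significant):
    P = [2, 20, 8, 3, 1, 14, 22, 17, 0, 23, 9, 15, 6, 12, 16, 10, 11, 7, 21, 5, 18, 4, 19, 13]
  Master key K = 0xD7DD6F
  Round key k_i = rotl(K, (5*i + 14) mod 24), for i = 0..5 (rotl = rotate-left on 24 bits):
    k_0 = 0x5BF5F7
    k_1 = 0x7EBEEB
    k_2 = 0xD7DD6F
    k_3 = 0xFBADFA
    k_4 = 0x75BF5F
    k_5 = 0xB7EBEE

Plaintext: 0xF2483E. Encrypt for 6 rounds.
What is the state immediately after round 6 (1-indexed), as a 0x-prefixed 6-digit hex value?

0x71A9C8

s_0 = plaintext = 0xF2483E
s_1 = Round(s_0, k_0) = 0x1E6522
s_2 = Round(s_1, k_1) = 0xEF74AB
s_3 = Round(s_2, k_2) = 0x1183A4
s_4 = Round(s_3, k_3) = 0xA9EABC
s_5 = Round(s_4, k_4) = 0xEB1CAE
s_6 = Round(s_5, k_5) = 0x71A9C8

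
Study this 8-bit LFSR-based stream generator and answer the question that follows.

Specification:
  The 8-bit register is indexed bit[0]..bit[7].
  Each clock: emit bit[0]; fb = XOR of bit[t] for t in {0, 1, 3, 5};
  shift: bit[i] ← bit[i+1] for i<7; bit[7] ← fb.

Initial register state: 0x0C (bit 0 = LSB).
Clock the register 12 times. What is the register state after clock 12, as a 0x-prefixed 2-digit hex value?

0xF7

reg_0 = 0x0C
clock 1: out=0, reg = 0x86
clock 2: out=0, reg = 0xC3
clock 3: out=1, reg = 0x61
clock 4: out=1, reg = 0x30
clock 5: out=0, reg = 0x98
clock 6: out=0, reg = 0xCC
clock 7: out=0, reg = 0xE6
clock 8: out=0, reg = 0x73
clock 9: out=1, reg = 0xB9
clock 10: out=1, reg = 0xDC
clock 11: out=0, reg = 0xEE
clock 12: out=0, reg = 0xF7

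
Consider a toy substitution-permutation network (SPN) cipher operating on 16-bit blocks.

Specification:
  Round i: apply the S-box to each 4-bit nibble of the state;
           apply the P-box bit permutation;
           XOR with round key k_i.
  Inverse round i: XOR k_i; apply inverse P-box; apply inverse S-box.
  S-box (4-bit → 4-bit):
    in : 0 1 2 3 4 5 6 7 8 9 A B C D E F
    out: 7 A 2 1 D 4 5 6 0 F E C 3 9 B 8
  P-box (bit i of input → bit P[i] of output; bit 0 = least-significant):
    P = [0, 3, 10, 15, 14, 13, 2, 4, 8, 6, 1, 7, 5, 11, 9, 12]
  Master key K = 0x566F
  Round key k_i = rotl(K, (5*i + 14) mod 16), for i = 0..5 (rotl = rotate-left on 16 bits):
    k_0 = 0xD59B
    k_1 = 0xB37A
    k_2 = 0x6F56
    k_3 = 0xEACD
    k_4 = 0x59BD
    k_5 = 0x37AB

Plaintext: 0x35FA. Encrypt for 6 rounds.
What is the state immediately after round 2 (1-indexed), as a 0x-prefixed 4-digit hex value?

s_0 = plaintext = 0x35FA
s_1 = Round(s_0, k_0) = 0x51A1
s_2 = Round(s_1, k_1) = 0x11A6
s_3 = Round(s_2, k_2) = 0x5383
s_4 = Round(s_3, k_3) = 0xE9CC
s_5 = Round(s_4, k_4) = 0x2056
s_6 = Round(s_5, k_5) = 0x3AEC

0x11A6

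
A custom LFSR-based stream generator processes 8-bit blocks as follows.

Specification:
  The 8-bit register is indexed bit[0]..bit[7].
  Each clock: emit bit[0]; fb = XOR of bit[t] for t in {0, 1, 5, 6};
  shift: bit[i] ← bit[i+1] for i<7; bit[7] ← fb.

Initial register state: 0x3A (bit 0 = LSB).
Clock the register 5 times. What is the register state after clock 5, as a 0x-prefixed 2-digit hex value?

0x71

reg_0 = 0x3A
clock 1: out=0, reg = 0x1D
clock 2: out=1, reg = 0x8E
clock 3: out=0, reg = 0xC7
clock 4: out=1, reg = 0xE3
clock 5: out=1, reg = 0x71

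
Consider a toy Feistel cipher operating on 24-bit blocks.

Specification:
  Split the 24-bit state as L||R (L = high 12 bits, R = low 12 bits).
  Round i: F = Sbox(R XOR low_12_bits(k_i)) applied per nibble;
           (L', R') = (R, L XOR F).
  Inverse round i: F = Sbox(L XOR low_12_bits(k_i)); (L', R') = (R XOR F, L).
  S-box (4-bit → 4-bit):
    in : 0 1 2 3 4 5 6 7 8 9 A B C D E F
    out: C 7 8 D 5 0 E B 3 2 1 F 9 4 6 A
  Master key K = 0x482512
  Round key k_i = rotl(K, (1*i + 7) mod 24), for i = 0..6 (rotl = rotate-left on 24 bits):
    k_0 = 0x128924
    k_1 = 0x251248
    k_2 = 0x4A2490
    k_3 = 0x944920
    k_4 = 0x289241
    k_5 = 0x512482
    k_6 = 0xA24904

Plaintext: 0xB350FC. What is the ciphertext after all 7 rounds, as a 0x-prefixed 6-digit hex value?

s_0 = plaintext = 0xB350FC
s_1 = Round(s_0, k_0) = 0x0FC976
s_2 = Round(s_1, k_1) = 0x976F2A
s_3 = Round(s_2, k_2) = 0xF2A687
s_4 = Round(s_3, k_3) = 0x687531
s_5 = Round(s_4, k_4) = 0x531D3B
s_6 = Round(s_5, k_5) = 0xD3B7C3
s_7 = Round(s_6, k_6) = 0x7C3BA0

0x7C3BA0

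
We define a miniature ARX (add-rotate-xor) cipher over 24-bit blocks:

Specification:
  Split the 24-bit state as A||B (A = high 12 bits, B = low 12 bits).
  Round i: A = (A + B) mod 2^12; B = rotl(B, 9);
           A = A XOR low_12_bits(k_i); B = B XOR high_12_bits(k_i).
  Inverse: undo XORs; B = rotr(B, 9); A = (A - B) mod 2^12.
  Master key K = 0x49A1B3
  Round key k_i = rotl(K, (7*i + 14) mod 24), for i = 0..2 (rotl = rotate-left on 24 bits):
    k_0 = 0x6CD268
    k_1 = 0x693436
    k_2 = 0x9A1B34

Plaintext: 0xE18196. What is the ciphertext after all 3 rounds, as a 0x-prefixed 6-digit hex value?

0xD8B098

s_0 = plaintext = 0xE18196
s_1 = Round(s_0, k_0) = 0xDC6AFF
s_2 = Round(s_1, k_1) = 0xCF39CC
s_3 = Round(s_2, k_2) = 0xD8B098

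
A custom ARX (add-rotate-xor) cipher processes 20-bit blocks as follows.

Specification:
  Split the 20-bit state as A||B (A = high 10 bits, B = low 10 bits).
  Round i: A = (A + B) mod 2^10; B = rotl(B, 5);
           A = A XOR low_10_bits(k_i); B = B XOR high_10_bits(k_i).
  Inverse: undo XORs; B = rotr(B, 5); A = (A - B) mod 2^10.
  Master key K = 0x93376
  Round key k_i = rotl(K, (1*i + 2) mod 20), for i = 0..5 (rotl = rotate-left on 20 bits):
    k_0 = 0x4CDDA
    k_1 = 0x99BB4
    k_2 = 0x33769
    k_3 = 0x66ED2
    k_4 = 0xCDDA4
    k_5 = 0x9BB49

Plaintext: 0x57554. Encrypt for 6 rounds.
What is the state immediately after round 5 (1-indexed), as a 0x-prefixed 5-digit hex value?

s_0 = plaintext = 0x57554
s_1 = Round(s_0, k_0) = 0xDAFB9
s_2 = Round(s_1, k_1) = 0x2415B
s_3 = Round(s_2, k_2) = 0xA0BA7
s_4 = Round(s_3, k_3) = 0x3ED66
s_5 = Round(s_4, k_4) = 0xF17FC
s_6 = Round(s_5, k_5) = 0x221F1

0xF17FC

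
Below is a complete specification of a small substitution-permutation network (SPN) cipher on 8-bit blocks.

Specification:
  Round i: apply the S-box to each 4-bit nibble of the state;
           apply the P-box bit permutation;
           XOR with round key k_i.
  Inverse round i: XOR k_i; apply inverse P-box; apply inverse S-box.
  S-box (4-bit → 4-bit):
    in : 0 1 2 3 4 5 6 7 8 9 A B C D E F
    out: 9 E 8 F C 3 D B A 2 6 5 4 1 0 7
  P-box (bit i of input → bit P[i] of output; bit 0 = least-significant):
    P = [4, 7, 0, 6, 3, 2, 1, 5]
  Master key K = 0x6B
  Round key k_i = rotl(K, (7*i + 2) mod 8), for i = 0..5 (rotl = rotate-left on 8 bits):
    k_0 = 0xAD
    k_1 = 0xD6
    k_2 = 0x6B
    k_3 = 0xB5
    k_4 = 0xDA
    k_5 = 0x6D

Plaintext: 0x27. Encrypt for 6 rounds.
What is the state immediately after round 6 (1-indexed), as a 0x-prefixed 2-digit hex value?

0x16

s_0 = plaintext = 0x27
s_1 = Round(s_0, k_0) = 0x5D
s_2 = Round(s_1, k_1) = 0xCA
s_3 = Round(s_2, k_2) = 0xE8
s_4 = Round(s_3, k_3) = 0x75
s_5 = Round(s_4, k_4) = 0x66
s_6 = Round(s_5, k_5) = 0x16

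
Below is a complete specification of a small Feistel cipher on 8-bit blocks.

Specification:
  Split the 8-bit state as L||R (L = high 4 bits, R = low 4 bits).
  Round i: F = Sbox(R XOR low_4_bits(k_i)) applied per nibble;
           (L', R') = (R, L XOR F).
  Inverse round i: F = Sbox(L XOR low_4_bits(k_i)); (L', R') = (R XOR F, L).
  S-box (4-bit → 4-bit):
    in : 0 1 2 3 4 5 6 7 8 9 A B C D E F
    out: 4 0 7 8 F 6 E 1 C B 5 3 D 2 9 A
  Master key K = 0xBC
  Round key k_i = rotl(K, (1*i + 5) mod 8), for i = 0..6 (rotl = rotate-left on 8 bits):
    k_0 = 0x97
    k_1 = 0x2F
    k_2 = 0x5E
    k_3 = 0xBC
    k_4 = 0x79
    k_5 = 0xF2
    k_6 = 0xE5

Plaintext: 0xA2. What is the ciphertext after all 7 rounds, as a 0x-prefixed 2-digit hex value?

0x5C

s_0 = plaintext = 0xA2
s_1 = Round(s_0, k_0) = 0x2C
s_2 = Round(s_1, k_1) = 0xCA
s_3 = Round(s_2, k_2) = 0xA3
s_4 = Round(s_3, k_3) = 0x30
s_5 = Round(s_4, k_4) = 0x08
s_6 = Round(s_5, k_5) = 0x85
s_7 = Round(s_6, k_6) = 0x5C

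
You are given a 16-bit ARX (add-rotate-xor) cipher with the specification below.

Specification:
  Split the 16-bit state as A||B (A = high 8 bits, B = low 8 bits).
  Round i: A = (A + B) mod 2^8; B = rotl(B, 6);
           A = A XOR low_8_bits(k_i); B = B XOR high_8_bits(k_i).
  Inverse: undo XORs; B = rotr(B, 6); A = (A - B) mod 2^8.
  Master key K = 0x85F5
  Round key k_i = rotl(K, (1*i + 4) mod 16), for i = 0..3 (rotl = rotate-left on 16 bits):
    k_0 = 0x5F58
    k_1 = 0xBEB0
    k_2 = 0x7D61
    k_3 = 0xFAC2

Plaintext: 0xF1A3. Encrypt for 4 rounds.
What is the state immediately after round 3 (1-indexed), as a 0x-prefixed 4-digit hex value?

s_0 = plaintext = 0xF1A3
s_1 = Round(s_0, k_0) = 0xCCB7
s_2 = Round(s_1, k_1) = 0x3353
s_3 = Round(s_2, k_2) = 0xE7A9
s_4 = Round(s_3, k_3) = 0x5290

0xE7A9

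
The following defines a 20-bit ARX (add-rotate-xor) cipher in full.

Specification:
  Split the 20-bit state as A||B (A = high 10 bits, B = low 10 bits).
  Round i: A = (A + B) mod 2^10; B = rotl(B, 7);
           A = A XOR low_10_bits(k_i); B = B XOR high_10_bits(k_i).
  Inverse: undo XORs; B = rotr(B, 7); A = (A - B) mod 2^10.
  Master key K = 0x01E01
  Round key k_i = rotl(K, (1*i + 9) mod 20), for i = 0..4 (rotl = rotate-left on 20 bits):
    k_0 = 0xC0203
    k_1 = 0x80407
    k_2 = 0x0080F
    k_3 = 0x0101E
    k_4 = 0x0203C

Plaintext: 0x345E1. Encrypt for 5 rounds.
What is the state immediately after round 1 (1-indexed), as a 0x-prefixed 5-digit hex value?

s_0 = plaintext = 0x345E1
s_1 = Round(s_0, k_0) = 0x2C7BC
s_2 = Round(s_1, k_1) = 0x1A876
s_3 = Round(s_2, k_2) = 0x3BF0C
s_4 = Round(s_3, k_3) = 0xF9665
s_5 = Round(s_4, k_4) = 0x9DAC4

0x2C7BC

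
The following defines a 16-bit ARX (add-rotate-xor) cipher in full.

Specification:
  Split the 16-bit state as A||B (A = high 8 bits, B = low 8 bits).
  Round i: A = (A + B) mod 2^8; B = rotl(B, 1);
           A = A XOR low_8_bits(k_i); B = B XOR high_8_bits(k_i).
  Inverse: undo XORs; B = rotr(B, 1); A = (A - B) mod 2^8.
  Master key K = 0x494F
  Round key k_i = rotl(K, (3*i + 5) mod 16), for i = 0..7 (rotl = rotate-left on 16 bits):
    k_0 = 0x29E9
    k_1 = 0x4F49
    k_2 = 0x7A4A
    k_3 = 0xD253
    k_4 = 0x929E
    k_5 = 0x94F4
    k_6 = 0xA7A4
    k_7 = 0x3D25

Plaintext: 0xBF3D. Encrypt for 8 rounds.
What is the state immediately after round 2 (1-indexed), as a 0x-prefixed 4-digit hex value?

s_0 = plaintext = 0xBF3D
s_1 = Round(s_0, k_0) = 0x1553
s_2 = Round(s_1, k_1) = 0x21E9
s_3 = Round(s_2, k_2) = 0x40A9
s_4 = Round(s_3, k_3) = 0xBA81
s_5 = Round(s_4, k_4) = 0xA591
s_6 = Round(s_5, k_5) = 0xC2B7
s_7 = Round(s_6, k_6) = 0xDDC8
s_8 = Round(s_7, k_7) = 0x80AC

0x21E9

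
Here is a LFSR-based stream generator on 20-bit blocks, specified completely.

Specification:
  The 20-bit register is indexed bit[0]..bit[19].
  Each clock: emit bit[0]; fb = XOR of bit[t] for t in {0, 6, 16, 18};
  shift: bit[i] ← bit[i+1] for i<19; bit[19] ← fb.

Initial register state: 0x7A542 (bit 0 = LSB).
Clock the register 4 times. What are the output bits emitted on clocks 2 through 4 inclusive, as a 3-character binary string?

100

reg_0 = 0x7A542
clock 1: out=0, reg = 0xBD2A1
clock 2: out=1, reg = 0x5E950
clock 3: out=0, reg = 0xAF4A8
clock 4: out=0, reg = 0x57A54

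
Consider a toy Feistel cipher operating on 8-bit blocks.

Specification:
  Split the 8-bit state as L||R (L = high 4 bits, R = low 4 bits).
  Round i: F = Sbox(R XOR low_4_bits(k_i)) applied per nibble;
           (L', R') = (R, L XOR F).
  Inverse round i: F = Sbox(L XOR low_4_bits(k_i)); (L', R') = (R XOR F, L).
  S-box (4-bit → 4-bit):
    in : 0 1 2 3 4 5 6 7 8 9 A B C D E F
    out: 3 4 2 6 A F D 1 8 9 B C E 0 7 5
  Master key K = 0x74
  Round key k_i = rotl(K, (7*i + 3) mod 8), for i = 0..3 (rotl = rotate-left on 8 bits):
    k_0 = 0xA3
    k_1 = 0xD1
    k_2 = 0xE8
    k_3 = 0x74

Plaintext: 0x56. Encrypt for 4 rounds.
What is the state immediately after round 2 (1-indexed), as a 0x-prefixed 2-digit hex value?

0xAA

s_0 = plaintext = 0x56
s_1 = Round(s_0, k_0) = 0x6A
s_2 = Round(s_1, k_1) = 0xAA
s_3 = Round(s_2, k_2) = 0xA8
s_4 = Round(s_3, k_3) = 0x84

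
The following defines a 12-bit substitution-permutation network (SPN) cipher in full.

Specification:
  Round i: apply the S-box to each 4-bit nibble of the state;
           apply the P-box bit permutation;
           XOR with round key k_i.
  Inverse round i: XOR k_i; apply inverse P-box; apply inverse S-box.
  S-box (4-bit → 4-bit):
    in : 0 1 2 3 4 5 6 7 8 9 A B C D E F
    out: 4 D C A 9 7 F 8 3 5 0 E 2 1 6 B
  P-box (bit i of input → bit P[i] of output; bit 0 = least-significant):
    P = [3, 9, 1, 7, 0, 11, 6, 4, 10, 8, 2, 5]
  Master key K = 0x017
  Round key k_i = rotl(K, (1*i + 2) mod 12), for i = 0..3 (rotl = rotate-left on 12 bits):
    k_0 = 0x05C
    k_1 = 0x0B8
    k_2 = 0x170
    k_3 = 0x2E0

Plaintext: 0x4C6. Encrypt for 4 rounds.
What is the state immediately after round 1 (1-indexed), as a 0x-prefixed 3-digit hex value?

s_0 = plaintext = 0x4C6
s_1 = Round(s_0, k_0) = 0xEF6
s_2 = Round(s_1, k_1) = 0xB27
s_3 = Round(s_2, k_2) = 0x084
s_4 = Round(s_3, k_3) = 0xA6D

0xEF6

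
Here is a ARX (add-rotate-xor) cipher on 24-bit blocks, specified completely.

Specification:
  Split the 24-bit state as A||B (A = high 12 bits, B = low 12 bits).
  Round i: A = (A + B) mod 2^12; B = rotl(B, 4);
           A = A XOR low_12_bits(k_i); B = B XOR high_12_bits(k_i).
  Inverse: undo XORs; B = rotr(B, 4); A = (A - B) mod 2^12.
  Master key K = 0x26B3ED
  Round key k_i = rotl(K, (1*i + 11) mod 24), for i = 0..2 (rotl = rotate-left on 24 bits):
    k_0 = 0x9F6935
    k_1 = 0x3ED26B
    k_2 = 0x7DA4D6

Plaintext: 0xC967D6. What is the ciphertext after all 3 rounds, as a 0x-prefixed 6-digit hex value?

0xAAC840

s_0 = plaintext = 0xC967D6
s_1 = Round(s_0, k_0) = 0xD59491
s_2 = Round(s_1, k_1) = 0x381AF9
s_3 = Round(s_2, k_2) = 0xAAC840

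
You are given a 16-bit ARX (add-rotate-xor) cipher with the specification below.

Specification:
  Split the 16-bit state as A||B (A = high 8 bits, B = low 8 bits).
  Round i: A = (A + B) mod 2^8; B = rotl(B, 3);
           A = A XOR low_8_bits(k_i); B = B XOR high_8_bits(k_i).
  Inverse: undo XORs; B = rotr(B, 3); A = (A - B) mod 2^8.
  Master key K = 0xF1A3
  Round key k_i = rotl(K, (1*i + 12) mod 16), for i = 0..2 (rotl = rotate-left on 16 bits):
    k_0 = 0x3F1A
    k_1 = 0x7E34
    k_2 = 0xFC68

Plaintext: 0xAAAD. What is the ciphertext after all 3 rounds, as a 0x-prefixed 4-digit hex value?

0xFF9B

s_0 = plaintext = 0xAAAD
s_1 = Round(s_0, k_0) = 0x4D52
s_2 = Round(s_1, k_1) = 0xABEC
s_3 = Round(s_2, k_2) = 0xFF9B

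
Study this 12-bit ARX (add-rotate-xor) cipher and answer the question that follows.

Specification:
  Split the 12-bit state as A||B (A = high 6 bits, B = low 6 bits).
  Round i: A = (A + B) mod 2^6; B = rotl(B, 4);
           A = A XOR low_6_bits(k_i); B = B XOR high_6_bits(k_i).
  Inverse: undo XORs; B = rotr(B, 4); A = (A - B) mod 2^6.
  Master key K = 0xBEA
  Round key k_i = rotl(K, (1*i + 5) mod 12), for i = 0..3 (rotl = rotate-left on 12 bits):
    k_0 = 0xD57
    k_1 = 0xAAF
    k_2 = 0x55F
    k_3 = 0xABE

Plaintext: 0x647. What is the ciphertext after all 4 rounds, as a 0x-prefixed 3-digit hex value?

0xC51

s_0 = plaintext = 0x647
s_1 = Round(s_0, k_0) = 0xDC4
s_2 = Round(s_1, k_1) = 0x52B
s_3 = Round(s_2, k_2) = 0x82F
s_4 = Round(s_3, k_3) = 0xC51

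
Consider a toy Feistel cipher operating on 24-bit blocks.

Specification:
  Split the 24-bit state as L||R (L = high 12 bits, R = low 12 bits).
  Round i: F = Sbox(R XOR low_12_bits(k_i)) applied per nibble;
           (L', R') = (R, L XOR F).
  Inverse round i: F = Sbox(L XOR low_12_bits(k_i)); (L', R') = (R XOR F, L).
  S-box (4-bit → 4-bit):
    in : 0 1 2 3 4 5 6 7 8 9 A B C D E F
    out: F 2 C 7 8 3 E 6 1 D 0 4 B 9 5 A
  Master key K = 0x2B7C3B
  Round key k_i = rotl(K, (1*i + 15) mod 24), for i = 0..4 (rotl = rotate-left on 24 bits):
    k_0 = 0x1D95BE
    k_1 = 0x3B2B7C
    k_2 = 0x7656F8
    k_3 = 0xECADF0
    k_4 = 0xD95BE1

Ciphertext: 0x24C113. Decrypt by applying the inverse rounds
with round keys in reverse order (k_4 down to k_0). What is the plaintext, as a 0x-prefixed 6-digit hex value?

0x3D4D69

s_0 = ciphertext = 0x24C113
s_1 = InvRound(s_0, k_4) = 0xC1A24C
s_2 = InvRound(s_1, k_3) = 0x01CC1A
s_3 = InvRound(s_2, k_2) = 0x24201C
s_4 = InvRound(s_3, k_1) = 0xD69242
s_5 = InvRound(s_4, k_0) = 0x3D4D69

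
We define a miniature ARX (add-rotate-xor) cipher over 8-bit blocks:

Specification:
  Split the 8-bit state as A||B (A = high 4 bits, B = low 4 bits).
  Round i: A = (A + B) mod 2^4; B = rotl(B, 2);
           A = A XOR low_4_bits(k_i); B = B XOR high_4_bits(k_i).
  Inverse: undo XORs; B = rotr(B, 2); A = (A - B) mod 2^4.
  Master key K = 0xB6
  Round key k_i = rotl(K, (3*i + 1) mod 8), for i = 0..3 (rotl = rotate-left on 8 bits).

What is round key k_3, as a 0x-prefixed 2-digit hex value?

K = 0xB6
k_0 = rotl(K, (3*0+1) mod 8) = rotl(K, 1) = 0x6D
k_1 = rotl(K, (3*1+1) mod 8) = rotl(K, 4) = 0x6B
k_2 = rotl(K, (3*2+1) mod 8) = rotl(K, 7) = 0x5B
k_3 = rotl(K, (3*3+1) mod 8) = rotl(K, 2) = 0xDA

0xDA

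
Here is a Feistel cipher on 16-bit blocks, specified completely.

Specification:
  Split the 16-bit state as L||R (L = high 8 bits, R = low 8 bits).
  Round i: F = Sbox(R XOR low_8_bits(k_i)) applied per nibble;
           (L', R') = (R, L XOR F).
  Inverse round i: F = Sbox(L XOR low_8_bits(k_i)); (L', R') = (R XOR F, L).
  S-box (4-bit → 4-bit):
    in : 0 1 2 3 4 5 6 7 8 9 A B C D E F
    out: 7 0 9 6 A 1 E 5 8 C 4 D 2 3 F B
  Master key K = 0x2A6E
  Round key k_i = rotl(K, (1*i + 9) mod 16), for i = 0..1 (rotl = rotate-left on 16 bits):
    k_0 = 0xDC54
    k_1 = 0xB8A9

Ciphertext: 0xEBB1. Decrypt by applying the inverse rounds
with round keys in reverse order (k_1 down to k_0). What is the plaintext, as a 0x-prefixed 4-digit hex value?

0x4918

s_0 = ciphertext = 0xEBB1
s_1 = InvRound(s_0, k_1) = 0x18EB
s_2 = InvRound(s_1, k_0) = 0x4918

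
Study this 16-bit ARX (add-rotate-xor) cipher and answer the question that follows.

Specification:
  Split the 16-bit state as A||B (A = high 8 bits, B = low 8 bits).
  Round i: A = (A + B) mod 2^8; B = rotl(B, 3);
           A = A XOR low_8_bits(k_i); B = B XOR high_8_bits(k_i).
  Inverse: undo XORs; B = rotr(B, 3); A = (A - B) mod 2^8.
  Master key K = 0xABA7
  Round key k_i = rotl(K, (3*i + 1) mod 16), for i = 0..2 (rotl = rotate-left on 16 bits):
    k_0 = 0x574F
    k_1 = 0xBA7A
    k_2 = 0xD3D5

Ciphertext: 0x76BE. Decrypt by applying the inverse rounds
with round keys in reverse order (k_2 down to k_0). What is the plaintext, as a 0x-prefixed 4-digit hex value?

s_0 = ciphertext = 0x76BE
s_1 = InvRound(s_0, k_2) = 0xF6AD
s_2 = InvRound(s_1, k_1) = 0xAAE2
s_3 = InvRound(s_2, k_0) = 0x2FB6

0x2FB6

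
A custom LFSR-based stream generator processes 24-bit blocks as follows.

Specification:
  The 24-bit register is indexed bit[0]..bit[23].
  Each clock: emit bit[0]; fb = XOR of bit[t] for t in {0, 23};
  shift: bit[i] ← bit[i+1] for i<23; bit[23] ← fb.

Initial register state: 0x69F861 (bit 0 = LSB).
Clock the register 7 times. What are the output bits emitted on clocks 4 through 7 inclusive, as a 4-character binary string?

0011

reg_0 = 0x69F861
clock 1: out=1, reg = 0xB4FC30
clock 2: out=0, reg = 0xDA7E18
clock 3: out=0, reg = 0xED3F0C
clock 4: out=0, reg = 0xF69F86
clock 5: out=0, reg = 0xFB4FC3
clock 6: out=1, reg = 0x7DA7E1
clock 7: out=1, reg = 0xBED3F0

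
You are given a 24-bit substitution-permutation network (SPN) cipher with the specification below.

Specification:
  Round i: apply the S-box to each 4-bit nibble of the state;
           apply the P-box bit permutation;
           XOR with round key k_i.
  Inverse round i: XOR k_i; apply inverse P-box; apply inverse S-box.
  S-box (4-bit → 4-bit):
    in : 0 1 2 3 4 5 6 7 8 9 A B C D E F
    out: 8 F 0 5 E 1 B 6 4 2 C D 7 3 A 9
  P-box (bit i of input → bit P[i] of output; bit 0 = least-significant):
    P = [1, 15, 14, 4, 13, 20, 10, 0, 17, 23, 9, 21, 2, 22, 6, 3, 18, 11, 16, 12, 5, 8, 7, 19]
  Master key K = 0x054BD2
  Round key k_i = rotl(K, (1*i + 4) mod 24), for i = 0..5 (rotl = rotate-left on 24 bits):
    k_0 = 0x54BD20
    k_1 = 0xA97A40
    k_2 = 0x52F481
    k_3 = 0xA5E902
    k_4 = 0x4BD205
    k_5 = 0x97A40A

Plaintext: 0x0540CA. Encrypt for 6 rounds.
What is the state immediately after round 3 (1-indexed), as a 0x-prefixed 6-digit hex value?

0xE33154

s_0 = plaintext = 0x0540CA
s_1 = Round(s_0, k_0) = 0x28D978
s_2 = Round(s_1, k_1) = 0x783E44
s_3 = Round(s_2, k_2) = 0xE33154
s_4 = Round(s_3, k_3) = 0x0A0A56
s_5 = Round(s_4, k_4) = 0x62601F
s_6 = Round(s_5, k_5) = 0xEF8135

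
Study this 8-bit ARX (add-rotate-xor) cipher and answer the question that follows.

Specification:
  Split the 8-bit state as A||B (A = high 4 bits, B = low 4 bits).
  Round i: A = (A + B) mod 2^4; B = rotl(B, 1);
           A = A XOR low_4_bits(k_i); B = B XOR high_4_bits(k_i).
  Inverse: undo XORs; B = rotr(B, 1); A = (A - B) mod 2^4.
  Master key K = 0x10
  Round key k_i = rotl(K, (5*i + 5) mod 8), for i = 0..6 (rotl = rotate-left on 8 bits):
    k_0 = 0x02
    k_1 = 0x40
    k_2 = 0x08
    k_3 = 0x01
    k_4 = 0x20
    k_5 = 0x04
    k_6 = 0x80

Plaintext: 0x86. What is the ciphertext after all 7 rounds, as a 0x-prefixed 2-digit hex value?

s_0 = plaintext = 0x86
s_1 = Round(s_0, k_0) = 0xCC
s_2 = Round(s_1, k_1) = 0x8D
s_3 = Round(s_2, k_2) = 0xDB
s_4 = Round(s_3, k_3) = 0x97
s_5 = Round(s_4, k_4) = 0x0C
s_6 = Round(s_5, k_5) = 0x89
s_7 = Round(s_6, k_6) = 0x1B

0x1B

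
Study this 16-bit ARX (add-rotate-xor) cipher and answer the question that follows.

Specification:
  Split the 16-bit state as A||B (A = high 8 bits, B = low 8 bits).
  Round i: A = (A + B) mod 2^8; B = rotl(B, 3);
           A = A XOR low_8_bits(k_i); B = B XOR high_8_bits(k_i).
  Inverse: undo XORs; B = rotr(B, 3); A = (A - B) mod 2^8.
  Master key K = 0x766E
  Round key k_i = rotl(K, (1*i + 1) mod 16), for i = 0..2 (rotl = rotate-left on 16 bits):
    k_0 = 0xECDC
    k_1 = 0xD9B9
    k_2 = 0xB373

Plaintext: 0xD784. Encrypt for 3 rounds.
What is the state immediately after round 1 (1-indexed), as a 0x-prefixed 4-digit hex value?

0x87C8

s_0 = plaintext = 0xD784
s_1 = Round(s_0, k_0) = 0x87C8
s_2 = Round(s_1, k_1) = 0xF69F
s_3 = Round(s_2, k_2) = 0xE64F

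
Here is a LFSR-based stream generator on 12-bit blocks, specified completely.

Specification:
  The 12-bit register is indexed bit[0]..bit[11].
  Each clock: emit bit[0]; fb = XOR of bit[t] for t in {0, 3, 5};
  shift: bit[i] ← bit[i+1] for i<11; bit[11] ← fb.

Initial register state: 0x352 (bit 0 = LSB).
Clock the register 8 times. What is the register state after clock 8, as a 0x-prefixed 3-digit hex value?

0x223

reg_0 = 0x352
clock 1: out=0, reg = 0x1A9
clock 2: out=1, reg = 0x8D4
clock 3: out=0, reg = 0x46A
clock 4: out=0, reg = 0x235
clock 5: out=1, reg = 0x11A
clock 6: out=0, reg = 0x88D
clock 7: out=1, reg = 0x446
clock 8: out=0, reg = 0x223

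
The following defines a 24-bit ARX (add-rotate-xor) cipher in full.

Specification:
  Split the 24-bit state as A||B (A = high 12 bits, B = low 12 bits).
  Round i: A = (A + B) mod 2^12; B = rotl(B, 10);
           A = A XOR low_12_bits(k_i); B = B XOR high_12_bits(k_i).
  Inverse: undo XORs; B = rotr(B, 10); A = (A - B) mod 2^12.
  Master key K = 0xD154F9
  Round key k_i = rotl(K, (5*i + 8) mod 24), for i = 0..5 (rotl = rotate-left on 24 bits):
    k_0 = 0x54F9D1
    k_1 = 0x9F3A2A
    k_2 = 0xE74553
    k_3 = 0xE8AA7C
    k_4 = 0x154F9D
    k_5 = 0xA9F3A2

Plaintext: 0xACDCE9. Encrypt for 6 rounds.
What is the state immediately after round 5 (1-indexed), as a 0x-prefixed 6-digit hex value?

0x4465A4

s_0 = plaintext = 0xACDCE9
s_1 = Round(s_0, k_0) = 0xE67275
s_2 = Round(s_1, k_1) = 0xAF6D6E
s_3 = Round(s_2, k_2) = 0xD3752F
s_4 = Round(s_3, k_3) = 0x81A3C1
s_5 = Round(s_4, k_4) = 0x4465A4
s_6 = Round(s_5, k_5) = 0xA48BF6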